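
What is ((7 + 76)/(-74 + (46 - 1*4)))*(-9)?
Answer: 747/32 ≈ 23.344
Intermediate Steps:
((7 + 76)/(-74 + (46 - 1*4)))*(-9) = (83/(-74 + (46 - 4)))*(-9) = (83/(-74 + 42))*(-9) = (83/(-32))*(-9) = (83*(-1/32))*(-9) = -83/32*(-9) = 747/32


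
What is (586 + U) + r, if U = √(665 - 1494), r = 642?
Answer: 1228 + I*√829 ≈ 1228.0 + 28.792*I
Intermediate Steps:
U = I*√829 (U = √(-829) = I*√829 ≈ 28.792*I)
(586 + U) + r = (586 + I*√829) + 642 = 1228 + I*√829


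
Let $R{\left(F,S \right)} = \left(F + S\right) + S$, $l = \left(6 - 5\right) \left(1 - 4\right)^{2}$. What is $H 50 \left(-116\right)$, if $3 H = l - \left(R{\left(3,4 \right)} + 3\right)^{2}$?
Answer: $\frac{1084600}{3} \approx 3.6153 \cdot 10^{5}$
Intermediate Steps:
$l = 9$ ($l = 1 \left(-3\right)^{2} = 1 \cdot 9 = 9$)
$R{\left(F,S \right)} = F + 2 S$
$H = - \frac{187}{3}$ ($H = \frac{9 - \left(\left(3 + 2 \cdot 4\right) + 3\right)^{2}}{3} = \frac{9 - \left(\left(3 + 8\right) + 3\right)^{2}}{3} = \frac{9 - \left(11 + 3\right)^{2}}{3} = \frac{9 - 14^{2}}{3} = \frac{9 - 196}{3} = \frac{1}{3} \left(-187\right) = - \frac{187}{3} \approx -62.333$)
$H 50 \left(-116\right) = \left(- \frac{187}{3}\right) 50 \left(-116\right) = \left(- \frac{9350}{3}\right) \left(-116\right) = \frac{1084600}{3}$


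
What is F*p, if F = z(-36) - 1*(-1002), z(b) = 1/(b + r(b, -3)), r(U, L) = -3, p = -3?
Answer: -39077/13 ≈ -3005.9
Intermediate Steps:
z(b) = 1/(-3 + b) (z(b) = 1/(b - 3) = 1/(-3 + b))
F = 39077/39 (F = 1/(-3 - 36) - 1*(-1002) = 1/(-39) + 1002 = -1/39 + 1002 = 39077/39 ≈ 1002.0)
F*p = (39077/39)*(-3) = -39077/13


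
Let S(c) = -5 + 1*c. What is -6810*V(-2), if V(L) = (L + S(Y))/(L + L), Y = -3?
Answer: -17025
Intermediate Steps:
S(c) = -5 + c
V(L) = (-8 + L)/(2*L) (V(L) = (L + (-5 - 3))/(L + L) = (L - 8)/((2*L)) = (-8 + L)*(1/(2*L)) = (-8 + L)/(2*L))
-6810*V(-2) = -3405*(-8 - 2)/(-2) = -3405*(-1)*(-10)/2 = -6810*5/2 = -17025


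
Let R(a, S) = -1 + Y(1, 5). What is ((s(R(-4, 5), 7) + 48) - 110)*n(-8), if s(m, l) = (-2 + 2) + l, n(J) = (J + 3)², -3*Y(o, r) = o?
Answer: -1375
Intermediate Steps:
Y(o, r) = -o/3
n(J) = (3 + J)²
R(a, S) = -4/3 (R(a, S) = -1 - ⅓*1 = -1 - ⅓ = -4/3)
s(m, l) = l (s(m, l) = 0 + l = l)
((s(R(-4, 5), 7) + 48) - 110)*n(-8) = ((7 + 48) - 110)*(3 - 8)² = (55 - 110)*(-5)² = -55*25 = -1375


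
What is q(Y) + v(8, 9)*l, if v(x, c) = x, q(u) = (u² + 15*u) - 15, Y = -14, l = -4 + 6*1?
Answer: -13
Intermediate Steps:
l = 2 (l = -4 + 6 = 2)
q(u) = -15 + u² + 15*u
q(Y) + v(8, 9)*l = (-15 + (-14)² + 15*(-14)) + 8*2 = (-15 + 196 - 210) + 16 = -29 + 16 = -13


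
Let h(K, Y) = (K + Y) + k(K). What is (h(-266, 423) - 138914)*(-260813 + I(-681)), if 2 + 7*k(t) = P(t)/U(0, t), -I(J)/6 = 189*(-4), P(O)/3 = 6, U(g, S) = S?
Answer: 4729520350662/133 ≈ 3.5560e+10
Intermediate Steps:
P(O) = 18 (P(O) = 3*6 = 18)
I(J) = 4536 (I(J) = -1134*(-4) = -6*(-756) = 4536)
k(t) = -2/7 + 18/(7*t) (k(t) = -2/7 + (18/t)/7 = -2/7 + 18/(7*t))
h(K, Y) = K + Y + 2*(9 - K)/(7*K) (h(K, Y) = (K + Y) + 2*(9 - K)/(7*K) = K + Y + 2*(9 - K)/(7*K))
(h(-266, 423) - 138914)*(-260813 + I(-681)) = ((-2/7 - 266 + 423 + (18/7)/(-266)) - 138914)*(-260813 + 4536) = ((-2/7 - 266 + 423 + (18/7)*(-1/266)) - 138914)*(-256277) = ((-2/7 - 266 + 423 - 9/931) - 138914)*(-256277) = (145892/931 - 138914)*(-256277) = -129183042/931*(-256277) = 4729520350662/133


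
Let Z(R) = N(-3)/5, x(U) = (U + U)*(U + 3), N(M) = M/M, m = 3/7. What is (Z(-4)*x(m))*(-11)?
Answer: -1584/245 ≈ -6.4653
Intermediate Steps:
m = 3/7 (m = 3*(⅐) = 3/7 ≈ 0.42857)
N(M) = 1
x(U) = 2*U*(3 + U) (x(U) = (2*U)*(3 + U) = 2*U*(3 + U))
Z(R) = ⅕ (Z(R) = 1/5 = 1*(⅕) = ⅕)
(Z(-4)*x(m))*(-11) = ((2*(3/7)*(3 + 3/7))/5)*(-11) = ((2*(3/7)*(24/7))/5)*(-11) = ((⅕)*(144/49))*(-11) = (144/245)*(-11) = -1584/245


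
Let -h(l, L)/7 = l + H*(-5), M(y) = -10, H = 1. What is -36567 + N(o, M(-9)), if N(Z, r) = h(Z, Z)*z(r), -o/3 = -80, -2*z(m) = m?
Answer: -44792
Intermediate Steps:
z(m) = -m/2
h(l, L) = 35 - 7*l (h(l, L) = -7*(l + 1*(-5)) = -7*(l - 5) = -7*(-5 + l) = 35 - 7*l)
o = 240 (o = -3*(-80) = 240)
N(Z, r) = -r*(35 - 7*Z)/2 (N(Z, r) = (35 - 7*Z)*(-r/2) = -r*(35 - 7*Z)/2)
-36567 + N(o, M(-9)) = -36567 + (7/2)*(-10)*(-5 + 240) = -36567 + (7/2)*(-10)*235 = -36567 - 8225 = -44792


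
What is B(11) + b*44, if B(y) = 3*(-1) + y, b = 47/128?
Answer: 773/32 ≈ 24.156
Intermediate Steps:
b = 47/128 (b = 47*(1/128) = 47/128 ≈ 0.36719)
B(y) = -3 + y
B(11) + b*44 = (-3 + 11) + (47/128)*44 = 8 + 517/32 = 773/32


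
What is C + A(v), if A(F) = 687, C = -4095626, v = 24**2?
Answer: -4094939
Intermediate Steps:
v = 576
C + A(v) = -4095626 + 687 = -4094939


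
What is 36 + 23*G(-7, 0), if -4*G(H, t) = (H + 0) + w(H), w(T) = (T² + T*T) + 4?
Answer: -2041/4 ≈ -510.25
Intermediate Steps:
w(T) = 4 + 2*T² (w(T) = (T² + T²) + 4 = 2*T² + 4 = 4 + 2*T²)
G(H, t) = -1 - H²/2 - H/4 (G(H, t) = -((H + 0) + (4 + 2*H²))/4 = -(H + (4 + 2*H²))/4 = -(4 + H + 2*H²)/4 = -1 - H²/2 - H/4)
36 + 23*G(-7, 0) = 36 + 23*(-1 - ½*(-7)² - ¼*(-7)) = 36 + 23*(-1 - ½*49 + 7/4) = 36 + 23*(-1 - 49/2 + 7/4) = 36 + 23*(-95/4) = 36 - 2185/4 = -2041/4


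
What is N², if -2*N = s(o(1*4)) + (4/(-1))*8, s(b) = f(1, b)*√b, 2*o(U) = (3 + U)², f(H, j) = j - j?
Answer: 256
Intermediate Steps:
f(H, j) = 0
o(U) = (3 + U)²/2
s(b) = 0 (s(b) = 0*√b = 0)
N = 16 (N = -(0 + (4/(-1))*8)/2 = -(0 + (4*(-1))*8)/2 = -(0 - 4*8)/2 = -(0 - 32)/2 = -½*(-32) = 16)
N² = 16² = 256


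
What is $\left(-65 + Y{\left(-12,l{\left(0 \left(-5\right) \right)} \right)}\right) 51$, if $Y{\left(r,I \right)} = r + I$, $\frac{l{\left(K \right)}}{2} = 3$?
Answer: $-3621$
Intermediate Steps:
$l{\left(K \right)} = 6$ ($l{\left(K \right)} = 2 \cdot 3 = 6$)
$Y{\left(r,I \right)} = I + r$
$\left(-65 + Y{\left(-12,l{\left(0 \left(-5\right) \right)} \right)}\right) 51 = \left(-65 + \left(6 - 12\right)\right) 51 = \left(-65 - 6\right) 51 = \left(-71\right) 51 = -3621$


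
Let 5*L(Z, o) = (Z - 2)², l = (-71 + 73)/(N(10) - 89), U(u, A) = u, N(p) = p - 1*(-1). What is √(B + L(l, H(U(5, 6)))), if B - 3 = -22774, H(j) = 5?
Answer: 11*I*√7155670/195 ≈ 150.9*I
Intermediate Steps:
N(p) = 1 + p (N(p) = p + 1 = 1 + p)
l = -1/39 (l = (-71 + 73)/((1 + 10) - 89) = 2/(11 - 89) = 2/(-78) = 2*(-1/78) = -1/39 ≈ -0.025641)
L(Z, o) = (-2 + Z)²/5 (L(Z, o) = (Z - 2)²/5 = (-2 + Z)²/5)
B = -22771 (B = 3 - 22774 = -22771)
√(B + L(l, H(U(5, 6)))) = √(-22771 + (-2 - 1/39)²/5) = √(-22771 + (-79/39)²/5) = √(-22771 + (⅕)*(6241/1521)) = √(-22771 + 6241/7605) = √(-173167214/7605) = 11*I*√7155670/195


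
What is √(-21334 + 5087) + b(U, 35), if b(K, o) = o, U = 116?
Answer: 35 + I*√16247 ≈ 35.0 + 127.46*I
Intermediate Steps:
√(-21334 + 5087) + b(U, 35) = √(-21334 + 5087) + 35 = √(-16247) + 35 = I*√16247 + 35 = 35 + I*√16247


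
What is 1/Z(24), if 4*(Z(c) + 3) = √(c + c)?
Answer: -½ - √3/6 ≈ -0.78868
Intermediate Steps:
Z(c) = -3 + √2*√c/4 (Z(c) = -3 + √(c + c)/4 = -3 + √(2*c)/4 = -3 + (√2*√c)/4 = -3 + √2*√c/4)
1/Z(24) = 1/(-3 + √2*√24/4) = 1/(-3 + √2*(2*√6)/4) = 1/(-3 + √3)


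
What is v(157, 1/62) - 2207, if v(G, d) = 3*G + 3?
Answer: -1733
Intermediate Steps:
v(G, d) = 3 + 3*G
v(157, 1/62) - 2207 = (3 + 3*157) - 2207 = (3 + 471) - 2207 = 474 - 2207 = -1733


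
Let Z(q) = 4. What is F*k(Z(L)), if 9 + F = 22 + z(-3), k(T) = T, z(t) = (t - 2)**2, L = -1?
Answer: 152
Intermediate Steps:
z(t) = (-2 + t)**2
F = 38 (F = -9 + (22 + (-2 - 3)**2) = -9 + (22 + (-5)**2) = -9 + (22 + 25) = -9 + 47 = 38)
F*k(Z(L)) = 38*4 = 152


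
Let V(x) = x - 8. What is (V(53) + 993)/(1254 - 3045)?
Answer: -346/597 ≈ -0.57956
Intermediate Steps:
V(x) = -8 + x
(V(53) + 993)/(1254 - 3045) = ((-8 + 53) + 993)/(1254 - 3045) = (45 + 993)/(-1791) = 1038*(-1/1791) = -346/597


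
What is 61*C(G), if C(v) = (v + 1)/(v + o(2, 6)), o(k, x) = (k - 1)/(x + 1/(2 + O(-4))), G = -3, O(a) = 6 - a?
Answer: 8906/207 ≈ 43.024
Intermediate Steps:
o(k, x) = (-1 + k)/(1/12 + x) (o(k, x) = (k - 1)/(x + 1/(2 + (6 - 1*(-4)))) = (-1 + k)/(x + 1/(2 + (6 + 4))) = (-1 + k)/(x + 1/(2 + 10)) = (-1 + k)/(x + 1/12) = (-1 + k)/(1/12 + x))
C(v) = (1 + v)/(12/73 + v) (C(v) = (v + 1)/(v + 12*(-1 + 2)/(1 + 12*6)) = (1 + v)/(v + 12*1/(1 + 72)) = (1 + v)/(v + 12*1/73) = (1 + v)/(v + 12*(1/73)*1) = (1 + v)/(v + 12/73) = (1 + v)/(12/73 + v))
61*C(G) = 61*(73*(1 - 3)/(12 + 73*(-3))) = 61*(73*(-2)/(12 - 219)) = 61*(73*(-2)/(-207)) = 61*(73*(-1/207)*(-2)) = 61*(146/207) = 8906/207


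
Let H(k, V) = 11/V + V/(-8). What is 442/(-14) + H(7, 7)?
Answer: -247/8 ≈ -30.875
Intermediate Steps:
H(k, V) = 11/V - V/8 (H(k, V) = 11/V + V*(-⅛) = 11/V - V/8)
442/(-14) + H(7, 7) = 442/(-14) + (11/7 - ⅛*7) = 442*(-1/14) + (11*(⅐) - 7/8) = -221/7 + (11/7 - 7/8) = -221/7 + 39/56 = -247/8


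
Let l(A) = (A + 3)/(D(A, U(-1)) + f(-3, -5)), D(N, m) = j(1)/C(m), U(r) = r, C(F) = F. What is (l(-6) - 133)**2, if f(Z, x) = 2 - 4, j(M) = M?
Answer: 17424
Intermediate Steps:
D(N, m) = 1/m
f(Z, x) = -2
l(A) = -1 - A/3 (l(A) = (A + 3)/(1/(-1) - 2) = (3 + A)/(-1 - 2) = (3 + A)/(-3) = (3 + A)*(-1/3) = -1 - A/3)
(l(-6) - 133)**2 = ((-1 - 1/3*(-6)) - 133)**2 = ((-1 + 2) - 133)**2 = (1 - 133)**2 = (-132)**2 = 17424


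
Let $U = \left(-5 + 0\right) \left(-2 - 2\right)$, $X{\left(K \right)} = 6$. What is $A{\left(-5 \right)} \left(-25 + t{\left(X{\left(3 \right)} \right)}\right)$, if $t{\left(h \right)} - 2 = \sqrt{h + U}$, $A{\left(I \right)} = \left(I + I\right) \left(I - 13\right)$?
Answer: $-4140 + 180 \sqrt{26} \approx -3222.2$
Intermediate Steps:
$A{\left(I \right)} = 2 I \left(-13 + I\right)$
$U = 20$ ($U = \left(-5\right) \left(-4\right) = 20$)
$t{\left(h \right)} = 2 + \sqrt{20 + h}$ ($t{\left(h \right)} = 2 + \sqrt{h + 20} = 2 + \sqrt{20 + h}$)
$A{\left(-5 \right)} \left(-25 + t{\left(X{\left(3 \right)} \right)}\right) = 2 \left(-5\right) \left(-13 - 5\right) \left(-25 + \left(2 + \sqrt{20 + 6}\right)\right) = 2 \left(-5\right) \left(-18\right) \left(-25 + \left(2 + \sqrt{26}\right)\right) = 180 \left(-23 + \sqrt{26}\right) = -4140 + 180 \sqrt{26}$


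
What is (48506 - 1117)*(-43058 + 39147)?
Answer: -185338379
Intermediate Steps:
(48506 - 1117)*(-43058 + 39147) = 47389*(-3911) = -185338379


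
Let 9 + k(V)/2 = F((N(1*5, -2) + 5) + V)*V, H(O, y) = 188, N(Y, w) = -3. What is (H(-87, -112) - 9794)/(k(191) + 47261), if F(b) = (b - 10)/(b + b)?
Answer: -926979/4576426 ≈ -0.20256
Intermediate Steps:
F(b) = (-10 + b)/(2*b) (F(b) = (-10 + b)/((2*b)) = (-10 + b)*(1/(2*b)) = (-10 + b)/(2*b))
k(V) = -18 + V*(-8 + V)/(2 + V) (k(V) = -18 + 2*(((-10 + ((-3 + 5) + V))/(2*((-3 + 5) + V)))*V) = -18 + 2*(((-10 + (2 + V))/(2*(2 + V)))*V) = -18 + 2*(((-8 + V)/(2*(2 + V)))*V) = -18 + 2*(V*(-8 + V)/(2*(2 + V))) = -18 + V*(-8 + V)/(2 + V))
(H(-87, -112) - 9794)/(k(191) + 47261) = (188 - 9794)/((-36 + 191² - 26*191)/(2 + 191) + 47261) = -9606/((-36 + 36481 - 4966)/193 + 47261) = -9606/((1/193)*31479 + 47261) = -9606/(31479/193 + 47261) = -9606/9152852/193 = -9606*193/9152852 = -926979/4576426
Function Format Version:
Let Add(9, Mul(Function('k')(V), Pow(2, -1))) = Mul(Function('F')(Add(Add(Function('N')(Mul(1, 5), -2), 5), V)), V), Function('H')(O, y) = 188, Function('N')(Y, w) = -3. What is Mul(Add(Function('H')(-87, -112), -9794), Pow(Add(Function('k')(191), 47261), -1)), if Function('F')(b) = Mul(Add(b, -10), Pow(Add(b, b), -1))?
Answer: Rational(-926979, 4576426) ≈ -0.20256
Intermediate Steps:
Function('F')(b) = Mul(Rational(1, 2), Pow(b, -1), Add(-10, b)) (Function('F')(b) = Mul(Add(-10, b), Pow(Mul(2, b), -1)) = Mul(Add(-10, b), Mul(Rational(1, 2), Pow(b, -1))) = Mul(Rational(1, 2), Pow(b, -1), Add(-10, b)))
Function('k')(V) = Add(-18, Mul(V, Pow(Add(2, V), -1), Add(-8, V))) (Function('k')(V) = Add(-18, Mul(2, Mul(Mul(Rational(1, 2), Pow(Add(Add(-3, 5), V), -1), Add(-10, Add(Add(-3, 5), V))), V))) = Add(-18, Mul(2, Mul(Mul(Rational(1, 2), Pow(Add(2, V), -1), Add(-10, Add(2, V))), V))) = Add(-18, Mul(2, Mul(Mul(Rational(1, 2), Pow(Add(2, V), -1), Add(-8, V)), V))) = Add(-18, Mul(2, Mul(Rational(1, 2), V, Pow(Add(2, V), -1), Add(-8, V)))) = Add(-18, Mul(V, Pow(Add(2, V), -1), Add(-8, V))))
Mul(Add(Function('H')(-87, -112), -9794), Pow(Add(Function('k')(191), 47261), -1)) = Mul(Add(188, -9794), Pow(Add(Mul(Pow(Add(2, 191), -1), Add(-36, Pow(191, 2), Mul(-26, 191))), 47261), -1)) = Mul(-9606, Pow(Add(Mul(Pow(193, -1), Add(-36, 36481, -4966)), 47261), -1)) = Mul(-9606, Pow(Add(Mul(Rational(1, 193), 31479), 47261), -1)) = Mul(-9606, Pow(Add(Rational(31479, 193), 47261), -1)) = Mul(-9606, Pow(Rational(9152852, 193), -1)) = Mul(-9606, Rational(193, 9152852)) = Rational(-926979, 4576426)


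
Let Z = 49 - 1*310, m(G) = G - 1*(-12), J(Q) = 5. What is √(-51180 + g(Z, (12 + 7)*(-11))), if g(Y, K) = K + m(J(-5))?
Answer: 6*I*√1427 ≈ 226.65*I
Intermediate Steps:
m(G) = 12 + G (m(G) = G + 12 = 12 + G)
Z = -261 (Z = 49 - 310 = -261)
g(Y, K) = 17 + K (g(Y, K) = K + (12 + 5) = K + 17 = 17 + K)
√(-51180 + g(Z, (12 + 7)*(-11))) = √(-51180 + (17 + (12 + 7)*(-11))) = √(-51180 + (17 + 19*(-11))) = √(-51180 + (17 - 209)) = √(-51180 - 192) = √(-51372) = 6*I*√1427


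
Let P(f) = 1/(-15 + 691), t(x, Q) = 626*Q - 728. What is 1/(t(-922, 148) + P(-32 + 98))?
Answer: 676/62137921 ≈ 1.0879e-5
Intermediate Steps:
t(x, Q) = -728 + 626*Q
P(f) = 1/676
1/(t(-922, 148) + P(-32 + 98)) = 1/((-728 + 626*148) + 1/676) = 1/((-728 + 92648) + 1/676) = 1/(91920 + 1/676) = 1/(62137921/676) = 676/62137921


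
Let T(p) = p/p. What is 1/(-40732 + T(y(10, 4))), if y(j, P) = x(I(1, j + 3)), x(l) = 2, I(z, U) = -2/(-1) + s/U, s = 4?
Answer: -1/40731 ≈ -2.4551e-5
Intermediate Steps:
I(z, U) = 2 + 4/U (I(z, U) = -2/(-1) + 4/U = -2*(-1) + 4/U = 2 + 4/U)
y(j, P) = 2
T(p) = 1
1/(-40732 + T(y(10, 4))) = 1/(-40732 + 1) = 1/(-40731) = -1/40731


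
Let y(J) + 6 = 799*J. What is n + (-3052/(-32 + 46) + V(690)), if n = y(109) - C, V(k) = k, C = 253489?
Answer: -165932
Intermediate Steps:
y(J) = -6 + 799*J
n = -166404 (n = (-6 + 799*109) - 1*253489 = (-6 + 87091) - 253489 = 87085 - 253489 = -166404)
n + (-3052/(-32 + 46) + V(690)) = -166404 + (-3052/(-32 + 46) + 690) = -166404 + (-3052/14 + 690) = -166404 + ((1/14)*(-3052) + 690) = -166404 + (-218 + 690) = -166404 + 472 = -165932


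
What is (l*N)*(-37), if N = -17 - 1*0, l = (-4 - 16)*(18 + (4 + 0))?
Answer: -276760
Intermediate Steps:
l = -440 (l = -20*(18 + 4) = -20*22 = -440)
N = -17 (N = -17 + 0 = -17)
(l*N)*(-37) = -440*(-17)*(-37) = 7480*(-37) = -276760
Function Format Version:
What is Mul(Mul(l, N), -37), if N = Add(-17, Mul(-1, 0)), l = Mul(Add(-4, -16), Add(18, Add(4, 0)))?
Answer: -276760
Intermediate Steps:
l = -440 (l = Mul(-20, Add(18, 4)) = Mul(-20, 22) = -440)
N = -17 (N = Add(-17, 0) = -17)
Mul(Mul(l, N), -37) = Mul(Mul(-440, -17), -37) = Mul(7480, -37) = -276760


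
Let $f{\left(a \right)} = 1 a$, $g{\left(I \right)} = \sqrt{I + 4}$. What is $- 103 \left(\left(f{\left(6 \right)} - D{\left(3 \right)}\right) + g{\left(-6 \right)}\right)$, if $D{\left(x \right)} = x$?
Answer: $-309 - 103 i \sqrt{2} \approx -309.0 - 145.66 i$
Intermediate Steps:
$g{\left(I \right)} = \sqrt{4 + I}$
$f{\left(a \right)} = a$
$- 103 \left(\left(f{\left(6 \right)} - D{\left(3 \right)}\right) + g{\left(-6 \right)}\right) = - 103 \left(\left(6 - 3\right) + \sqrt{4 - 6}\right) = - 103 \left(\left(6 - 3\right) + \sqrt{-2}\right) = - 103 \left(3 + i \sqrt{2}\right) = -309 - 103 i \sqrt{2}$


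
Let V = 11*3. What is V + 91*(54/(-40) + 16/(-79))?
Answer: -171083/1580 ≈ -108.28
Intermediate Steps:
V = 33
V + 91*(54/(-40) + 16/(-79)) = 33 + 91*(54/(-40) + 16/(-79)) = 33 + 91*(54*(-1/40) + 16*(-1/79)) = 33 + 91*(-27/20 - 16/79) = 33 + 91*(-2453/1580) = 33 - 223223/1580 = -171083/1580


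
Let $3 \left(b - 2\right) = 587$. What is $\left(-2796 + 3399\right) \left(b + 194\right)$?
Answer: $236175$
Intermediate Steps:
$b = \frac{593}{3}$ ($b = 2 + \frac{1}{3} \cdot 587 = 2 + \frac{587}{3} = \frac{593}{3} \approx 197.67$)
$\left(-2796 + 3399\right) \left(b + 194\right) = \left(-2796 + 3399\right) \left(\frac{593}{3} + 194\right) = 603 \cdot \frac{1175}{3} = 236175$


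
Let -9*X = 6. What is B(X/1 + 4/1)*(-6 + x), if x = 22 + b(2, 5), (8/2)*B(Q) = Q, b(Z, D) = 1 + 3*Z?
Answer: 115/6 ≈ 19.167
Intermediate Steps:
X = -2/3 (X = -1/9*6 = -2/3 ≈ -0.66667)
B(Q) = Q/4
x = 29 (x = 22 + (1 + 3*2) = 22 + (1 + 6) = 22 + 7 = 29)
B(X/1 + 4/1)*(-6 + x) = ((-2/3/1 + 4/1)/4)*(-6 + 29) = ((-2/3*1 + 4*1)/4)*23 = ((-2/3 + 4)/4)*23 = ((1/4)*(10/3))*23 = (5/6)*23 = 115/6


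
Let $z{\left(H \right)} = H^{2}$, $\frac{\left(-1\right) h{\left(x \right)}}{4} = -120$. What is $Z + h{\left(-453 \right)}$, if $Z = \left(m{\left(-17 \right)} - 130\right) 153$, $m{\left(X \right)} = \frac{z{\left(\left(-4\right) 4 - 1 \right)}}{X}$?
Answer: $-22011$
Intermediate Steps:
$h{\left(x \right)} = 480$ ($h{\left(x \right)} = \left(-4\right) \left(-120\right) = 480$)
$m{\left(X \right)} = \frac{289}{X}$ ($m{\left(X \right)} = \frac{\left(\left(-4\right) 4 - 1\right)^{2}}{X} = \frac{\left(-16 - 1\right)^{2}}{X} = \frac{\left(-17\right)^{2}}{X} = \frac{289}{X}$)
$Z = -22491$ ($Z = \left(\frac{289}{-17} - 130\right) 153 = \left(289 \left(- \frac{1}{17}\right) - 130\right) 153 = \left(-17 - 130\right) 153 = \left(-147\right) 153 = -22491$)
$Z + h{\left(-453 \right)} = -22491 + 480 = -22011$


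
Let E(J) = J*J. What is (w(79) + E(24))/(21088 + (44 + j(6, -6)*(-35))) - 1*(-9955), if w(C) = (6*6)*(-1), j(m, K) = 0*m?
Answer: 5843600/587 ≈ 9955.0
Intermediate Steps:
j(m, K) = 0
w(C) = -36 (w(C) = 36*(-1) = -36)
E(J) = J²
(w(79) + E(24))/(21088 + (44 + j(6, -6)*(-35))) - 1*(-9955) = (-36 + 24²)/(21088 + (44 + 0*(-35))) - 1*(-9955) = (-36 + 576)/(21088 + (44 + 0)) + 9955 = 540/(21088 + 44) + 9955 = 540/21132 + 9955 = 540*(1/21132) + 9955 = 15/587 + 9955 = 5843600/587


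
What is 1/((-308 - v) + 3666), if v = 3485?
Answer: -1/127 ≈ -0.0078740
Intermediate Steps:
1/((-308 - v) + 3666) = 1/((-308 - 1*3485) + 3666) = 1/((-308 - 3485) + 3666) = 1/(-3793 + 3666) = 1/(-127) = -1/127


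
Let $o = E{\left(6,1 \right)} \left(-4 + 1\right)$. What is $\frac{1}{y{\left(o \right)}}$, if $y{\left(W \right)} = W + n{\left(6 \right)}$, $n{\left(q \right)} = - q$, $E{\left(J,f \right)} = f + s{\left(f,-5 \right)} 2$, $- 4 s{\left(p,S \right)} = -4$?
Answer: $- \frac{1}{15} \approx -0.066667$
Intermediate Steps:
$s{\left(p,S \right)} = 1$ ($s{\left(p,S \right)} = \left(- \frac{1}{4}\right) \left(-4\right) = 1$)
$E{\left(J,f \right)} = 2 + f$ ($E{\left(J,f \right)} = f + 1 \cdot 2 = f + 2 = 2 + f$)
$o = -9$ ($o = \left(2 + 1\right) \left(-4 + 1\right) = 3 \left(-3\right) = -9$)
$y{\left(W \right)} = -6 + W$ ($y{\left(W \right)} = W - 6 = -6 + W$)
$\frac{1}{y{\left(o \right)}} = \frac{1}{-6 - 9} = \frac{1}{-15} = - \frac{1}{15}$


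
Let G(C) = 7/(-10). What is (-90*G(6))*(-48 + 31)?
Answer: -1071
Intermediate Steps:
G(C) = -7/10 (G(C) = 7*(-⅒) = -7/10)
(-90*G(6))*(-48 + 31) = (-90*(-7/10))*(-48 + 31) = 63*(-17) = -1071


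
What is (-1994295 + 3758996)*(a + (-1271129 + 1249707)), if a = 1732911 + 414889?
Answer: 3752421382978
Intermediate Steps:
a = 2147800
(-1994295 + 3758996)*(a + (-1271129 + 1249707)) = (-1994295 + 3758996)*(2147800 + (-1271129 + 1249707)) = 1764701*(2147800 - 21422) = 1764701*2126378 = 3752421382978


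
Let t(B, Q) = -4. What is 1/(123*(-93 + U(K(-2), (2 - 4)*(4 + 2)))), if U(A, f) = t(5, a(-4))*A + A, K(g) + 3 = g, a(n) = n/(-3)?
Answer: -1/9594 ≈ -0.00010423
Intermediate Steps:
a(n) = -n/3 (a(n) = n*(-1/3) = -n/3)
K(g) = -3 + g
U(A, f) = -3*A (U(A, f) = -4*A + A = -3*A)
1/(123*(-93 + U(K(-2), (2 - 4)*(4 + 2)))) = 1/(123*(-93 - 3*(-3 - 2))) = 1/(123*(-93 - 3*(-5))) = 1/(123*(-93 + 15)) = 1/(123*(-78)) = 1/(-9594) = -1/9594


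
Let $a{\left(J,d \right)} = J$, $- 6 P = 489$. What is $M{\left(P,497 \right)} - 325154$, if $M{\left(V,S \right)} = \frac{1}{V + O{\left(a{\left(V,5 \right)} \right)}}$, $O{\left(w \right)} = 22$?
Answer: $- \frac{38693328}{119} \approx -3.2515 \cdot 10^{5}$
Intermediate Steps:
$P = - \frac{163}{2}$ ($P = \left(- \frac{1}{6}\right) 489 = - \frac{163}{2} \approx -81.5$)
$M{\left(V,S \right)} = \frac{1}{22 + V}$ ($M{\left(V,S \right)} = \frac{1}{V + 22} = \frac{1}{22 + V}$)
$M{\left(P,497 \right)} - 325154 = \frac{1}{22 - \frac{163}{2}} - 325154 = \frac{1}{- \frac{119}{2}} - 325154 = - \frac{2}{119} - 325154 = - \frac{38693328}{119}$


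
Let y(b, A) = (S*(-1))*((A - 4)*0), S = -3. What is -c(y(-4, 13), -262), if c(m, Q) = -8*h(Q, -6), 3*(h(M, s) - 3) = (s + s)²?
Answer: 408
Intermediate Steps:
h(M, s) = 3 + 4*s²/3 (h(M, s) = 3 + (s + s)²/3 = 3 + (2*s)²/3 = 3 + (4*s²)/3 = 3 + 4*s²/3)
y(b, A) = 0 (y(b, A) = (-3*(-1))*((A - 4)*0) = 3*((-4 + A)*0) = 3*0 = 0)
c(m, Q) = -408 (c(m, Q) = -8*(3 + (4/3)*(-6)²) = -8*(3 + (4/3)*36) = -8*(3 + 48) = -8*51 = -408)
-c(y(-4, 13), -262) = -1*(-408) = 408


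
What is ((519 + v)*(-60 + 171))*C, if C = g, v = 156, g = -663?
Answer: -49675275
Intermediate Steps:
C = -663
((519 + v)*(-60 + 171))*C = ((519 + 156)*(-60 + 171))*(-663) = (675*111)*(-663) = 74925*(-663) = -49675275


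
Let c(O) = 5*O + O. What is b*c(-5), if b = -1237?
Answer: 37110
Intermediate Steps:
c(O) = 6*O
b*c(-5) = -7422*(-5) = -1237*(-30) = 37110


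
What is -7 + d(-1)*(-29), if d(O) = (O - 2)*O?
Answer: -94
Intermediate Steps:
d(O) = O*(-2 + O) (d(O) = (-2 + O)*O = O*(-2 + O))
-7 + d(-1)*(-29) = -7 - (-2 - 1)*(-29) = -7 - 1*(-3)*(-29) = -7 + 3*(-29) = -7 - 87 = -94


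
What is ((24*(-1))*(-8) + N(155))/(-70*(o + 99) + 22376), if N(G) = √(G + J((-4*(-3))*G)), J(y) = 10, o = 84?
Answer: 96/4783 + √165/9566 ≈ 0.021414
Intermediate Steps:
N(G) = √(10 + G) (N(G) = √(G + 10) = √(10 + G))
((24*(-1))*(-8) + N(155))/(-70*(o + 99) + 22376) = ((24*(-1))*(-8) + √(10 + 155))/(-70*(84 + 99) + 22376) = (-24*(-8) + √165)/(-70*183 + 22376) = (192 + √165)/(-12810 + 22376) = (192 + √165)/9566 = (192 + √165)*(1/9566) = 96/4783 + √165/9566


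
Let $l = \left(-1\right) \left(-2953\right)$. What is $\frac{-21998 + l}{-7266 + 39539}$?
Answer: $- \frac{19045}{32273} \approx -0.59012$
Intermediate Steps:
$l = 2953$
$\frac{-21998 + l}{-7266 + 39539} = \frac{-21998 + 2953}{-7266 + 39539} = - \frac{19045}{32273}$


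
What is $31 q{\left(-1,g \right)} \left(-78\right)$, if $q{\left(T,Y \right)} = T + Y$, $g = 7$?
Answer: $-14508$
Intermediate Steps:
$31 q{\left(-1,g \right)} \left(-78\right) = 31 \left(-1 + 7\right) \left(-78\right) = 31 \cdot 6 \left(-78\right) = 186 \left(-78\right) = -14508$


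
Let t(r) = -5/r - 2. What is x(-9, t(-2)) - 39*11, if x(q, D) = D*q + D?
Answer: -433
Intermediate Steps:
t(r) = -2 - 5/r
x(q, D) = D + D*q
x(-9, t(-2)) - 39*11 = (-2 - 5/(-2))*(1 - 9) - 39*11 = (-2 - 5*(-½))*(-8) - 429 = (-2 + 5/2)*(-8) - 429 = (½)*(-8) - 429 = -4 - 429 = -433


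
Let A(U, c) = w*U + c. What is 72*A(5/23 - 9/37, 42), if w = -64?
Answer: 2674800/851 ≈ 3143.1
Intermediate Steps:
A(U, c) = c - 64*U (A(U, c) = -64*U + c = c - 64*U)
72*A(5/23 - 9/37, 42) = 72*(42 - 64*(5/23 - 9/37)) = 72*(42 - 64*(-22/851)) = 72*(42 + 1408/851) = 72*(37150/851) = 2674800/851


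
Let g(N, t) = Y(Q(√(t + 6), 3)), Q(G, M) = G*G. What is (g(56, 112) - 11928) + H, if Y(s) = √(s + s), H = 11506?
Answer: -422 + 2*√59 ≈ -406.64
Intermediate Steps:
Q(G, M) = G²
Y(s) = √2*√s (Y(s) = √(2*s) = √2*√s)
g(N, t) = √2*√(6 + t) (g(N, t) = √2*√((√(t + 6))²) = √2*√((√(6 + t))²) = √2*√(6 + t))
(g(56, 112) - 11928) + H = (√(12 + 2*112) - 11928) + 11506 = (√(12 + 224) - 11928) + 11506 = (√236 - 11928) + 11506 = (2*√59 - 11928) + 11506 = (-11928 + 2*√59) + 11506 = -422 + 2*√59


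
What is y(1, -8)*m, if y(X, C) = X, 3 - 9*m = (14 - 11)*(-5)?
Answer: 2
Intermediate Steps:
m = 2 (m = ⅓ - (14 - 11)*(-5)/9 = ⅓ - (-5)/3 = ⅓ - ⅑*(-15) = ⅓ + 5/3 = 2)
y(1, -8)*m = 1*2 = 2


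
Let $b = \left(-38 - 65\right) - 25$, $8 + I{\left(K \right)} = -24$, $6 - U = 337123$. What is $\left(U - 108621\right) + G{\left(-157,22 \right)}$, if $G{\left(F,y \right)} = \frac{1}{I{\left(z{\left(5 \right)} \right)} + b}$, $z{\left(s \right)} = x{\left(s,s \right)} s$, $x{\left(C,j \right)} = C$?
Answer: $- \frac{71318081}{160} \approx -4.4574 \cdot 10^{5}$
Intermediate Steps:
$U = -337117$ ($U = 6 - 337123 = -337117$)
$z{\left(s \right)} = s^{2}$ ($z{\left(s \right)} = s s = s^{2}$)
$I{\left(K \right)} = -32$ ($I{\left(K \right)} = -8 - 24 = -32$)
$b = -128$ ($b = -103 - 25 = -128$)
$G{\left(F,y \right)} = - \frac{1}{160}$ ($G{\left(F,y \right)} = \frac{1}{-32 - 128} = \frac{1}{-160} = - \frac{1}{160}$)
$\left(U - 108621\right) + G{\left(-157,22 \right)} = \left(-337117 - 108621\right) - \frac{1}{160} = -445738 - \frac{1}{160} = - \frac{71318081}{160}$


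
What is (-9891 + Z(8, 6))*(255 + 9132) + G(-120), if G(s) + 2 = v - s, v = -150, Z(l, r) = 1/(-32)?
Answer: -2971108555/32 ≈ -9.2847e+7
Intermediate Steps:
Z(l, r) = -1/32
G(s) = -152 - s (G(s) = -2 + (-150 - s) = -152 - s)
(-9891 + Z(8, 6))*(255 + 9132) + G(-120) = (-9891 - 1/32)*(255 + 9132) + (-152 - 1*(-120)) = -316513/32*9387 + (-152 + 120) = -2971107531/32 - 32 = -2971108555/32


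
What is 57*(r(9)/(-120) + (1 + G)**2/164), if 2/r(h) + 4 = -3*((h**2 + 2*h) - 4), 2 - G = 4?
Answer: 20786/59245 ≈ 0.35085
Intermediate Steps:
G = -2 (G = 2 - 1*4 = 2 - 4 = -2)
r(h) = 2/(8 - 6*h - 3*h**2) (r(h) = 2/(-4 - 3*((h**2 + 2*h) - 4)) = 2/(-4 - 3*(-4 + h**2 + 2*h)) = 2/(-4 + (12 - 6*h - 3*h**2)) = 2/(8 - 6*h - 3*h**2))
57*(r(9)/(-120) + (1 + G)**2/164) = 57*(-2/(-8 + 3*9**2 + 6*9)/(-120) + (1 - 2)**2/164) = 57*(-2/(-8 + 3*81 + 54)*(-1/120) + (-1)**2*(1/164)) = 57*(-2/(-8 + 243 + 54)*(-1/120) + 1*(1/164)) = 57*(-2/289*(-1/120) + 1/164) = 57*(1/17340 + 1/164) = 57*(1094/177735) = 20786/59245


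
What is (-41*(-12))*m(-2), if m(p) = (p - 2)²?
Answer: 7872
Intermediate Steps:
m(p) = (-2 + p)²
(-41*(-12))*m(-2) = (-41*(-12))*(-2 - 2)² = 492*(-4)² = 492*16 = 7872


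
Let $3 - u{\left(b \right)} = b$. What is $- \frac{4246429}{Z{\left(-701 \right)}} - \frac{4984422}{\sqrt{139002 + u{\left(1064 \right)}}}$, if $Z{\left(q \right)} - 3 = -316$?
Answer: $\frac{4246429}{313} - \frac{4984422 \sqrt{137941}}{137941} \approx 146.38$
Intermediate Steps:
$Z{\left(q \right)} = -313$ ($Z{\left(q \right)} = 3 - 316 = -313$)
$u{\left(b \right)} = 3 - b$
$- \frac{4246429}{Z{\left(-701 \right)}} - \frac{4984422}{\sqrt{139002 + u{\left(1064 \right)}}} = - \frac{4246429}{-313} - \frac{4984422}{\sqrt{139002 + \left(3 - 1064\right)}} = \left(-4246429\right) \left(- \frac{1}{313}\right) - \frac{4984422}{\sqrt{139002 + \left(3 - 1064\right)}} = \frac{4246429}{313} - \frac{4984422}{\sqrt{139002 - 1061}} = \frac{4246429}{313} - \frac{4984422}{\sqrt{137941}} = \frac{4246429}{313} - 4984422 \frac{\sqrt{137941}}{137941} = \frac{4246429}{313} - \frac{4984422 \sqrt{137941}}{137941}$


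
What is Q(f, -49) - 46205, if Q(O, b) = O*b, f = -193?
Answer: -36748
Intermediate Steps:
Q(f, -49) - 46205 = -193*(-49) - 46205 = 9457 - 46205 = -36748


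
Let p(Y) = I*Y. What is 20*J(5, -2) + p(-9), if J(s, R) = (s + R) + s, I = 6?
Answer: 106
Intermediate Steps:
J(s, R) = R + 2*s (J(s, R) = (R + s) + s = R + 2*s)
p(Y) = 6*Y
20*J(5, -2) + p(-9) = 20*(-2 + 2*5) + 6*(-9) = 20*(-2 + 10) - 54 = 20*8 - 54 = 160 - 54 = 106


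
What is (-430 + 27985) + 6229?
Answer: 33784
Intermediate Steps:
(-430 + 27985) + 6229 = 27555 + 6229 = 33784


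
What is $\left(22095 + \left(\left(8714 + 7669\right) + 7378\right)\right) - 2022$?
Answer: $43834$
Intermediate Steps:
$\left(22095 + \left(\left(8714 + 7669\right) + 7378\right)\right) - 2022 = \left(22095 + \left(16383 + 7378\right)\right) - 2022 = \left(22095 + 23761\right) - 2022 = 45856 - 2022 = 43834$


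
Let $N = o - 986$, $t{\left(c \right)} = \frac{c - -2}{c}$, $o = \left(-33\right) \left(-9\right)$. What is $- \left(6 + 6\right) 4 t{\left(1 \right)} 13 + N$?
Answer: $-2561$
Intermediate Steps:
$o = 297$
$t{\left(c \right)} = \frac{2 + c}{c}$ ($t{\left(c \right)} = \frac{c + 2}{c} = \frac{2 + c}{c}$)
$N = -689$ ($N = 297 - 986 = -689$)
$- \left(6 + 6\right) 4 t{\left(1 \right)} 13 + N = - \left(6 + 6\right) 4 \frac{2 + 1}{1} \cdot 13 - 689 = - 12 \cdot 4 \cdot 1 \cdot 3 \cdot 13 - 689 = - 48 \cdot 3 \cdot 13 - 689 = - 144 \cdot 13 - 689 = \left(-1\right) 1872 - 689 = -1872 - 689 = -2561$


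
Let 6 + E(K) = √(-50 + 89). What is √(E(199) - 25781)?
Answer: √(-25787 + √39) ≈ 160.56*I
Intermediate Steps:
E(K) = -6 + √39 (E(K) = -6 + √(-50 + 89) = -6 + √39)
√(E(199) - 25781) = √((-6 + √39) - 25781) = √(-25787 + √39)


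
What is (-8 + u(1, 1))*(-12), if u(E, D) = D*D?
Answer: 84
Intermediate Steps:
u(E, D) = D**2
(-8 + u(1, 1))*(-12) = (-8 + 1**2)*(-12) = (-8 + 1)*(-12) = -7*(-12) = 84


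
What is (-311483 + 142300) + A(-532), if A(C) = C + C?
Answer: -170247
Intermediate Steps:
A(C) = 2*C
(-311483 + 142300) + A(-532) = (-311483 + 142300) + 2*(-532) = -169183 - 1064 = -170247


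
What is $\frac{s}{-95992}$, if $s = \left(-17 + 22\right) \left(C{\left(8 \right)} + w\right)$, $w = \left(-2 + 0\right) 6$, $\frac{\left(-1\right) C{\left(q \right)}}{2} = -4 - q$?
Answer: $- \frac{15}{23998} \approx -0.00062505$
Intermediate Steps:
$C{\left(q \right)} = 8 + 2 q$ ($C{\left(q \right)} = - 2 \left(-4 - q\right) = 8 + 2 q$)
$w = -12$ ($w = \left(-2\right) 6 = -12$)
$s = 60$ ($s = \left(-17 + 22\right) \left(\left(8 + 2 \cdot 8\right) - 12\right) = 5 \left(\left(8 + 16\right) - 12\right) = 5 \left(24 - 12\right) = 5 \cdot 12 = 60$)
$\frac{s}{-95992} = \frac{60}{-95992} = 60 \left(- \frac{1}{95992}\right) = - \frac{15}{23998}$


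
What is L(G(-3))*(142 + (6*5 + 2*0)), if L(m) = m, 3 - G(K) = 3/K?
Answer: 688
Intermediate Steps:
G(K) = 3 - 3/K
L(G(-3))*(142 + (6*5 + 2*0)) = (3 - 3/(-3))*(142 + (6*5 + 2*0)) = (3 - 3*(-⅓))*(142 + (30 + 0)) = (3 + 1)*(142 + 30) = 4*172 = 688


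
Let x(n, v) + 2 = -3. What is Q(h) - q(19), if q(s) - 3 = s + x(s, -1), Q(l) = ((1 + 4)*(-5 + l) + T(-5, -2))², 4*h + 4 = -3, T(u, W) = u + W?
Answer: 26297/16 ≈ 1643.6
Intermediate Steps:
x(n, v) = -5 (x(n, v) = -2 - 3 = -5)
T(u, W) = W + u
h = -7/4 (h = -1 + (¼)*(-3) = -1 - ¾ = -7/4 ≈ -1.7500)
Q(l) = (-32 + 5*l)² (Q(l) = ((1 + 4)*(-5 + l) + (-2 - 5))² = (5*(-5 + l) - 7)² = ((-25 + 5*l) - 7)² = (-32 + 5*l)²)
q(s) = -2 + s (q(s) = 3 + (s - 5) = 3 + (-5 + s) = -2 + s)
Q(h) - q(19) = (-32 + 5*(-7/4))² - (-2 + 19) = (-32 - 35/4)² - 1*17 = (-163/4)² - 17 = 26569/16 - 17 = 26297/16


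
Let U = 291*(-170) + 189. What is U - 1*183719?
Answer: -233000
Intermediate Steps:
U = -49281 (U = -49470 + 189 = -49281)
U - 1*183719 = -49281 - 1*183719 = -49281 - 183719 = -233000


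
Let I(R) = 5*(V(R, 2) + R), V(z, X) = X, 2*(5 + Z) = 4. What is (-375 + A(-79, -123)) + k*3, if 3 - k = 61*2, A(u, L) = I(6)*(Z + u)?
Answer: -4012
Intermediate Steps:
Z = -3 (Z = -5 + (½)*4 = -5 + 2 = -3)
I(R) = 10 + 5*R (I(R) = 5*(2 + R) = 10 + 5*R)
A(u, L) = -120 + 40*u (A(u, L) = (10 + 5*6)*(-3 + u) = (10 + 30)*(-3 + u) = 40*(-3 + u) = -120 + 40*u)
k = -119 (k = 3 - 61*2 = 3 - 1*122 = 3 - 122 = -119)
(-375 + A(-79, -123)) + k*3 = (-375 + (-120 + 40*(-79))) - 119*3 = (-375 + (-120 - 3160)) - 357 = (-375 - 3280) - 357 = -3655 - 357 = -4012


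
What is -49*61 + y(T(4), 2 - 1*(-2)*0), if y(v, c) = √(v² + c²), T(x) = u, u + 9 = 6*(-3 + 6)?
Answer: -2989 + √85 ≈ -2979.8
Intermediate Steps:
u = 9 (u = -9 + 6*(-3 + 6) = -9 + 6*3 = -9 + 18 = 9)
T(x) = 9
y(v, c) = √(c² + v²)
-49*61 + y(T(4), 2 - 1*(-2)*0) = -49*61 + √((2 - 1*(-2)*0)² + 9²) = -2989 + √((2 + 2*0)² + 81) = -2989 + √((2 + 0)² + 81) = -2989 + √(2² + 81) = -2989 + √(4 + 81) = -2989 + √85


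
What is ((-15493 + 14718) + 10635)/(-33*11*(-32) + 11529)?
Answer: 1972/4629 ≈ 0.42601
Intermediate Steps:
((-15493 + 14718) + 10635)/(-33*11*(-32) + 11529) = (-775 + 10635)/(-363*(-32) + 11529) = 9860/(11616 + 11529) = 9860/23145 = 9860*(1/23145) = 1972/4629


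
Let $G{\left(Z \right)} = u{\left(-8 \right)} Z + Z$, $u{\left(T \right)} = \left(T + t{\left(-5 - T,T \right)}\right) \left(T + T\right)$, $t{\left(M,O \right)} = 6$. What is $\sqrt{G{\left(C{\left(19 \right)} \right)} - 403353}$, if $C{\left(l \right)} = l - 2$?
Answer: $2 i \sqrt{100698} \approx 634.66 i$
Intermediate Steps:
$u{\left(T \right)} = 2 T \left(6 + T\right)$ ($u{\left(T \right)} = \left(T + 6\right) \left(T + T\right) = \left(6 + T\right) 2 T = 2 T \left(6 + T\right)$)
$C{\left(l \right)} = -2 + l$ ($C{\left(l \right)} = l - 2 = -2 + l$)
$G{\left(Z \right)} = 33 Z$ ($G{\left(Z \right)} = 2 \left(-8\right) \left(6 - 8\right) Z + Z = 2 \left(-8\right) \left(-2\right) Z + Z = 32 Z + Z = 33 Z$)
$\sqrt{G{\left(C{\left(19 \right)} \right)} - 403353} = \sqrt{33 \left(-2 + 19\right) - 403353} = \sqrt{33 \cdot 17 - 403353} = \sqrt{561 - 403353} = \sqrt{-402792} = 2 i \sqrt{100698}$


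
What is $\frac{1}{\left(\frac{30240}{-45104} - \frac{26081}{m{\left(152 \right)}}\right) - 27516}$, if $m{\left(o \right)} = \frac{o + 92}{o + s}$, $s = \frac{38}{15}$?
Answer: $- \frac{84570}{3724009261} \approx -2.2709 \cdot 10^{-5}$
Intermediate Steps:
$s = \frac{38}{15}$ ($s = 38 \cdot \frac{1}{15} = \frac{38}{15} \approx 2.5333$)
$m{\left(o \right)} = \frac{92 + o}{\frac{38}{15} + o}$ ($m{\left(o \right)} = \frac{o + 92}{o + \frac{38}{15}} = \frac{92 + o}{\frac{38}{15} + o}$)
$\frac{1}{\left(\frac{30240}{-45104} - \frac{26081}{m{\left(152 \right)}}\right) - 27516} = \frac{1}{\left(\frac{30240}{-45104} - \frac{26081}{15 \frac{1}{38 + 15 \cdot 152} \left(92 + 152\right)}\right) - 27516} = \frac{1}{\left(30240 \left(- \frac{1}{45104}\right) - \frac{26081}{15 \frac{1}{38 + 2280} \cdot 244}\right) - 27516} = \frac{1}{\left(- \frac{1890}{2819} - \frac{26081}{15 \cdot \frac{1}{2318} \cdot 244}\right) - 27516} = \frac{1}{\left(- \frac{1890}{2819} - \frac{26081}{\frac{30}{19}}\right) - 27516} = \frac{1}{\left(- \frac{1890}{2819} - \frac{495539}{30}\right) - 27516} = \frac{1}{- \frac{1396981141}{84570} - 27516} = \frac{1}{- \frac{3724009261}{84570}} = - \frac{84570}{3724009261}$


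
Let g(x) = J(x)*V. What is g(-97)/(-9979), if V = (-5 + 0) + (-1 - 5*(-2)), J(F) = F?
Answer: 388/9979 ≈ 0.038882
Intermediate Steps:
V = 4 (V = -5 + (-1 + 10) = -5 + 9 = 4)
g(x) = 4*x (g(x) = x*4 = 4*x)
g(-97)/(-9979) = (4*(-97))/(-9979) = -388*(-1/9979) = 388/9979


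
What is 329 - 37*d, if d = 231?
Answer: -8218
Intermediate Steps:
329 - 37*d = 329 - 37*231 = 329 - 8547 = -8218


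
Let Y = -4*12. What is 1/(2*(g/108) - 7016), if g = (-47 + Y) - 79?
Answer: -9/63173 ≈ -0.00014247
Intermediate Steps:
Y = -48
g = -174 (g = (-47 - 48) - 79 = -95 - 79 = -174)
1/(2*(g/108) - 7016) = 1/(2*(-174/108) - 7016) = 1/(2*(-174*1/108) - 7016) = 1/(2*(-29/18) - 7016) = 1/(-29/9 - 7016) = 1/(-63173/9) = -9/63173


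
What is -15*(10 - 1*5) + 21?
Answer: -54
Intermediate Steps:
-15*(10 - 1*5) + 21 = -15*(10 - 5) + 21 = -15*5 + 21 = -75 + 21 = -54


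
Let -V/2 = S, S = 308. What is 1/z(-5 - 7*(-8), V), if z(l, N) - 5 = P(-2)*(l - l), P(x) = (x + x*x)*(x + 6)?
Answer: ⅕ ≈ 0.20000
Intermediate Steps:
P(x) = (6 + x)*(x + x²) (P(x) = (x + x²)*(6 + x) = (6 + x)*(x + x²))
V = -616 (V = -2*308 = -616)
z(l, N) = 5 (z(l, N) = 5 + (-2*(6 + (-2)² + 7*(-2)))*(l - l) = 5 - 2*(6 + 4 - 14)*0 = 5 - 2*(-4)*0 = 5 + 8*0 = 5 + 0 = 5)
1/z(-5 - 7*(-8), V) = 1/5 = ⅕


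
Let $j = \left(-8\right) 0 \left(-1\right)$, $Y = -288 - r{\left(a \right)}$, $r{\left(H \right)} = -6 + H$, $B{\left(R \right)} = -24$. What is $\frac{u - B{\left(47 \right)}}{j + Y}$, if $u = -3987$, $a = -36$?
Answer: $\frac{1321}{82} \approx 16.11$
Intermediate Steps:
$Y = -246$ ($Y = -288 - \left(-6 - 36\right) = -288 - -42 = -288 + 42 = -246$)
$j = 0$ ($j = 0 \left(-1\right) = 0$)
$\frac{u - B{\left(47 \right)}}{j + Y} = \frac{-3987 - -24}{0 - 246} = \frac{-3987 + 24}{-246} = \left(-3963\right) \left(- \frac{1}{246}\right) = \frac{1321}{82}$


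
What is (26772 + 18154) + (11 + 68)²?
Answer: 51167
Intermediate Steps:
(26772 + 18154) + (11 + 68)² = 44926 + 79² = 44926 + 6241 = 51167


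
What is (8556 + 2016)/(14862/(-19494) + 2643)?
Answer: 17174214/4292315 ≈ 4.0012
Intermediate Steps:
(8556 + 2016)/(14862/(-19494) + 2643) = 10572/(14862*(-1/19494) + 2643) = 10572/(-2477/3249 + 2643) = 10572/(8584630/3249) = 10572*(3249/8584630) = 17174214/4292315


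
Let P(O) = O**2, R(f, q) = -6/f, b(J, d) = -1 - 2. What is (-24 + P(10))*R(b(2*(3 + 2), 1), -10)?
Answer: 152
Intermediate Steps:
b(J, d) = -3
(-24 + P(10))*R(b(2*(3 + 2), 1), -10) = (-24 + 10**2)*(-6/(-3)) = (-24 + 100)*(-6*(-1/3)) = 76*2 = 152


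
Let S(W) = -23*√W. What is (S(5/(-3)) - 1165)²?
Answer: 4069030/3 + 53590*I*√15/3 ≈ 1.3563e+6 + 69184.0*I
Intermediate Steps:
(S(5/(-3)) - 1165)² = (-23*√5*(I*√3/3) - 1165)² = (-23*I*√15/3 - 1165)² = (-1165 - 23*I*√15/3)²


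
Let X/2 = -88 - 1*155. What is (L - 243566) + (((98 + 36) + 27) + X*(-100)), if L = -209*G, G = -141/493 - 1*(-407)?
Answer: -137945455/493 ≈ -2.7981e+5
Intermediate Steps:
G = 200510/493 (G = -141*1/493 + 407 = -141/493 + 407 = 200510/493 ≈ 406.71)
L = -41906590/493 (L = -209*200510/493 = -41906590/493 ≈ -85003.)
X = -486 (X = 2*(-88 - 1*155) = 2*(-88 - 155) = 2*(-243) = -486)
(L - 243566) + (((98 + 36) + 27) + X*(-100)) = (-41906590/493 - 243566) + (((98 + 36) + 27) - 486*(-100)) = -161984628/493 + ((134 + 27) + 48600) = -161984628/493 + (161 + 48600) = -161984628/493 + 48761 = -137945455/493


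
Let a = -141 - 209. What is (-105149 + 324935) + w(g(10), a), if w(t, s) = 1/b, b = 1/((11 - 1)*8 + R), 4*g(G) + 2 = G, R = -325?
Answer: 219541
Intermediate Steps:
g(G) = -1/2 + G/4
b = -1/245 (b = 1/((11 - 1)*8 - 325) = 1/(10*8 - 325) = 1/(80 - 325) = 1/(-245) = -1/245 ≈ -0.0040816)
a = -350
w(t, s) = -245 (w(t, s) = 1/(-1/245) = -245)
(-105149 + 324935) + w(g(10), a) = (-105149 + 324935) - 245 = 219786 - 245 = 219541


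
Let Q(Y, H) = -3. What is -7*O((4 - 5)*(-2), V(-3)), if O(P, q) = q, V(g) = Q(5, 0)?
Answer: 21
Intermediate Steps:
V(g) = -3
-7*O((4 - 5)*(-2), V(-3)) = -7*(-3) = 21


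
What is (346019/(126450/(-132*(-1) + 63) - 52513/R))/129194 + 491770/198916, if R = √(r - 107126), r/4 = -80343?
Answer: 37836876168616074224105/15279492754699584742322 - 236216444711*I*√428498/307255178159616818 ≈ 2.4763 - 0.00050325*I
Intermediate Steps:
r = -321372 (r = 4*(-80343) = -321372)
R = I*√428498 (R = √(-321372 - 107126) = √(-428498) = I*√428498 ≈ 654.6*I)
(346019/(126450/(-132*(-1) + 63) - 52513/R))/129194 + 491770/198916 = (346019/(126450/(-132*(-1) + 63) - 52513*(-I*√428498/428498)))/129194 + 491770/198916 = (346019/(126450/(132 + 63) - (-52513)*I*√428498/428498))*(1/129194) + 491770*(1/198916) = (346019/(126450/195 + 52513*I*√428498/428498))*(1/129194) + 245885/99458 = (346019/(126450*(1/195) + 52513*I*√428498/428498))*(1/129194) + 245885/99458 = (346019/(8430/13 + 52513*I*√428498/428498))*(1/129194) + 245885/99458 = 346019/(129194*(8430/13 + 52513*I*√428498/428498)) + 245885/99458 = 245885/99458 + 346019/(129194*(8430/13 + 52513*I*√428498/428498))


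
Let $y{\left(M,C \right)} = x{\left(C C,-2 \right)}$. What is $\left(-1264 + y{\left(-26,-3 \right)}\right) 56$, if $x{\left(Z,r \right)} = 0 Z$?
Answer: $-70784$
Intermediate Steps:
$x{\left(Z,r \right)} = 0$
$y{\left(M,C \right)} = 0$
$\left(-1264 + y{\left(-26,-3 \right)}\right) 56 = \left(-1264 + 0\right) 56 = \left(-1264\right) 56 = -70784$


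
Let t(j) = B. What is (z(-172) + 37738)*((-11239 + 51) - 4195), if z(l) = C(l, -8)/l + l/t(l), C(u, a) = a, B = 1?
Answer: -24848775220/43 ≈ -5.7788e+8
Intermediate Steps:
t(j) = 1
z(l) = l - 8/l (z(l) = -8/l + l/1 = -8/l + l*1 = -8/l + l = l - 8/l)
(z(-172) + 37738)*((-11239 + 51) - 4195) = ((-172 - 8/(-172)) + 37738)*((-11239 + 51) - 4195) = ((-172 - 8*(-1/172)) + 37738)*(-11188 - 4195) = ((-172 + 2/43) + 37738)*(-15383) = (-7394/43 + 37738)*(-15383) = (1615340/43)*(-15383) = -24848775220/43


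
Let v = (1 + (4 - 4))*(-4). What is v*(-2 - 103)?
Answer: 420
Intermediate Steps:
v = -4 (v = (1 + 0)*(-4) = 1*(-4) = -4)
v*(-2 - 103) = -4*(-2 - 103) = -4*(-105) = 420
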